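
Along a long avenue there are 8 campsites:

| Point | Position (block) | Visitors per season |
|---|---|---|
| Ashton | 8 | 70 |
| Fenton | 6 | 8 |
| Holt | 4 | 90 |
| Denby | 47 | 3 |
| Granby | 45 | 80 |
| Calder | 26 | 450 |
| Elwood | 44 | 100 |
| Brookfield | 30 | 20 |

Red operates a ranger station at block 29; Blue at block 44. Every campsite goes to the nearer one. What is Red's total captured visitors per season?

The indifferent point is the midpoint (29+44)/2 = 36.5; campsites left of it (closer to Red at 29) go to Red, those right go to Blue.
  Holt at 4 (w=90) → Red
  Fenton at 6 (w=8) → Red
  Ashton at 8 (w=70) → Red
  Calder at 26 (w=450) → Red
  Brookfield at 30 (w=20) → Red
  Elwood at 44 (w=100) → Blue
  Granby at 45 (w=80) → Blue
  Denby at 47 (w=3) → Blue
Red captures 638; Blue captures 183.

638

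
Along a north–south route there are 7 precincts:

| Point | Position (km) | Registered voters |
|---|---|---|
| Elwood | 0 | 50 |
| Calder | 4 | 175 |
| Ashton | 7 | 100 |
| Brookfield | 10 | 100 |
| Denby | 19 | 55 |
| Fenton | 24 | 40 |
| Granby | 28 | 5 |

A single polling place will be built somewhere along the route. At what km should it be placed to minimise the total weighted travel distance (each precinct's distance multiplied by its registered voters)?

x = 7

For a sum of weighted absolute distances on a line, the optimum is the weighted median (not the mean). Total weight W = 525; half-weight = 262.5.
Sort by position and accumulate weight:
  km 0 (Elwood, w=50) → cum 50
  km 4 (Calder, w=175) → cum 225
  km 7 (Ashton, w=100) → cum 325  ≥ 262.5 → median here
  km 10 (Brookfield, w=100) → cum 425
  km 19 (Denby, w=55) → cum 480
  km 24 (Fenton, w=40) → cum 520
  km 28 (Granby, w=5) → cum 525
Optimal location: km 7.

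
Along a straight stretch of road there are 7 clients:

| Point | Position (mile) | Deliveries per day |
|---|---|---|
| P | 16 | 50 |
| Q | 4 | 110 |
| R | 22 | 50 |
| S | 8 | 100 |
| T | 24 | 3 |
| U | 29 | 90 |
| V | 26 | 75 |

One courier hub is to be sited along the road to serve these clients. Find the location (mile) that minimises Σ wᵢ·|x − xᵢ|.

For a sum of weighted absolute distances on a line, the optimum is the weighted median (not the mean). Total weight W = 478; half-weight = 239.
Sort by position and accumulate weight:
  mile 4 (Q, w=110) → cum 110
  mile 8 (S, w=100) → cum 210
  mile 16 (P, w=50) → cum 260  ≥ 239 → median here
  mile 22 (R, w=50) → cum 310
  mile 24 (T, w=3) → cum 313
  mile 26 (V, w=75) → cum 388
  mile 29 (U, w=90) → cum 478
Optimal location: mile 16.

x = 16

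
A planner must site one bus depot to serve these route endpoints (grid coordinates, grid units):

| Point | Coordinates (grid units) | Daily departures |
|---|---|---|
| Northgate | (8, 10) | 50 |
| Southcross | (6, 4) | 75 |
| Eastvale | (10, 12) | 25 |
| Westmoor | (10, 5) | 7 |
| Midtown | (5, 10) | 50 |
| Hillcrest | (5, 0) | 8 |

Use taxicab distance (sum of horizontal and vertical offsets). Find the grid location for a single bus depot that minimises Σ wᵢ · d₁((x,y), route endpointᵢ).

Manhattan distance separates: Σwᵢ(|x−xᵢ|+|y−yᵢ|) = Σwᵢ|x−xᵢ| + Σwᵢ|y−yᵢ|, so x and y are optimised independently as 1-D weighted medians.
Total weight W = 215; half = 107.5.
x-coordinate, sorted with cumulative weight:
  x=5 (Midtown, w=50) cum 50
  x=5 (Hillcrest, w=8) cum 58
  x=6 (Southcross, w=75) cum 133  ← median
  x=8 (Northgate, w=50) cum 183
  x=10 (Eastvale, w=25) cum 208
  x=10 (Westmoor, w=7) cum 215
⇒ x* = 6
y-coordinate, sorted with cumulative weight:
  y=0 (Hillcrest, w=8) cum 8
  y=4 (Southcross, w=75) cum 83
  y=5 (Westmoor, w=7) cum 90
  y=10 (Northgate, w=50) cum 140  ← median
  y=10 (Midtown, w=50) cum 190
  y=12 (Eastvale, w=25) cum 215
⇒ y* = 10

(6, 10)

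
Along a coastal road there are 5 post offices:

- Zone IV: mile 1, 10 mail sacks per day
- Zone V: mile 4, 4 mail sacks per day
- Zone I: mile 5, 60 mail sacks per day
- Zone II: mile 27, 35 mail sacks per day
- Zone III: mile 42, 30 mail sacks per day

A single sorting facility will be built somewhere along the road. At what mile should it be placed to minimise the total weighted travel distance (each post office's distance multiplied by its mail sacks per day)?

For a sum of weighted absolute distances on a line, the optimum is the weighted median (not the mean). Total weight W = 139; half-weight = 69.5.
Sort by position and accumulate weight:
  mile 1 (Zone IV, w=10) → cum 10
  mile 4 (Zone V, w=4) → cum 14
  mile 5 (Zone I, w=60) → cum 74  ≥ 69.5 → median here
  mile 27 (Zone II, w=35) → cum 109
  mile 42 (Zone III, w=30) → cum 139
Optimal location: mile 5.

x = 5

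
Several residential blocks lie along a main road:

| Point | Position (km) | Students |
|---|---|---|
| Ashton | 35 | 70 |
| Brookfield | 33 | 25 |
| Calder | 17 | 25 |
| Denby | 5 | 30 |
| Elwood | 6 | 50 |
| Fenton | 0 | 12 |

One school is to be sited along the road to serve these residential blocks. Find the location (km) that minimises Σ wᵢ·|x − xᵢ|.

x = 17

For a sum of weighted absolute distances on a line, the optimum is the weighted median (not the mean). Total weight W = 212; half-weight = 106.
Sort by position and accumulate weight:
  km 0 (Fenton, w=12) → cum 12
  km 5 (Denby, w=30) → cum 42
  km 6 (Elwood, w=50) → cum 92
  km 17 (Calder, w=25) → cum 117  ≥ 106 → median here
  km 33 (Brookfield, w=25) → cum 142
  km 35 (Ashton, w=70) → cum 212
Optimal location: km 17.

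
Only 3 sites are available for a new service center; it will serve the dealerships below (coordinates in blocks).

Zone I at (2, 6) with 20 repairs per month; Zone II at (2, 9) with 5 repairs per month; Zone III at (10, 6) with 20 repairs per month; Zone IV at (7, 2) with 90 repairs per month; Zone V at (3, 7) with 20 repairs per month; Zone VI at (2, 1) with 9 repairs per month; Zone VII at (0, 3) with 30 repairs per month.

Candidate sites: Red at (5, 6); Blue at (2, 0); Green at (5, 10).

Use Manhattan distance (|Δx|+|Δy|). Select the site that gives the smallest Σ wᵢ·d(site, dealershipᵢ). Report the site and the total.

Total weighted distance at each candidate:
  Red (5, 6): total = 1102
  Blue (2, 0): total = 1394
  Green (5, 10): total = 1808
Minimum is at Red with total 1102 blocks.

Red, total 1102 blocks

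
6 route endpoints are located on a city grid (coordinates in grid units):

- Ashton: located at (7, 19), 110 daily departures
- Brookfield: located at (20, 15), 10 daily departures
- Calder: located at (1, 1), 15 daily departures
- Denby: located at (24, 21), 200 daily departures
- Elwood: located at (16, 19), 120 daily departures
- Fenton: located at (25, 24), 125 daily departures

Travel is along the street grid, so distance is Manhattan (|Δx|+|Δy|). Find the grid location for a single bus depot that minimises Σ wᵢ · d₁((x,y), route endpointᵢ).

Manhattan distance separates: Σwᵢ(|x−xᵢ|+|y−yᵢ|) = Σwᵢ|x−xᵢ| + Σwᵢ|y−yᵢ|, so x and y are optimised independently as 1-D weighted medians.
Total weight W = 580; half = 290.
x-coordinate, sorted with cumulative weight:
  x=1 (Calder, w=15) cum 15
  x=7 (Ashton, w=110) cum 125
  x=16 (Elwood, w=120) cum 245
  x=20 (Brookfield, w=10) cum 255
  x=24 (Denby, w=200) cum 455  ← median
  x=25 (Fenton, w=125) cum 580
⇒ x* = 24
y-coordinate, sorted with cumulative weight:
  y=1 (Calder, w=15) cum 15
  y=15 (Brookfield, w=10) cum 25
  y=19 (Ashton, w=110) cum 135
  y=19 (Elwood, w=120) cum 255
  y=21 (Denby, w=200) cum 455  ← median
  y=24 (Fenton, w=125) cum 580
⇒ y* = 21

(24, 21)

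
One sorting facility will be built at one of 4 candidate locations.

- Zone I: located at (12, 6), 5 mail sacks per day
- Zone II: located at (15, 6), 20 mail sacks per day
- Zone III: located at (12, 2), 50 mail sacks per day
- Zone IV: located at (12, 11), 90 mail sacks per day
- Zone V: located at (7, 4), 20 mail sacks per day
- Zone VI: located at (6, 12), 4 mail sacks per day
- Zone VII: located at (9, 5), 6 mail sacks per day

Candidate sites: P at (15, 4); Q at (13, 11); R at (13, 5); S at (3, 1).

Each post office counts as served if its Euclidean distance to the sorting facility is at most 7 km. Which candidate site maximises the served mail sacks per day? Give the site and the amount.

R, covering 191

Coverage radius r = 7 km; a point is covered iff (Δx)²+(Δy)² ≤ 7² = 49.
  P (15, 4): covers {Zone I, Zone II, Zone III, Zone VII} → 81
  Q (13, 11): covers {Zone I, Zone II, Zone IV} → 115
  R (13, 5): covers {Zone I, Zone II, Zone III, Zone IV, Zone V, Zone VII} → 191
  S (3, 1): covers {Zone V} → 20
Maximum coverage at R: 191 mail sacks per day.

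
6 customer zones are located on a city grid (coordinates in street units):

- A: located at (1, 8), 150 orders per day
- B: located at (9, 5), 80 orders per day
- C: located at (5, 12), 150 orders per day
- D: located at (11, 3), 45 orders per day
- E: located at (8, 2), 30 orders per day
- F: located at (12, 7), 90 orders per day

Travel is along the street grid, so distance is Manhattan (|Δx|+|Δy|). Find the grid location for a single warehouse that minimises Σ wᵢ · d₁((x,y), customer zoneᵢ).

Manhattan distance separates: Σwᵢ(|x−xᵢ|+|y−yᵢ|) = Σwᵢ|x−xᵢ| + Σwᵢ|y−yᵢ|, so x and y are optimised independently as 1-D weighted medians.
Total weight W = 545; half = 272.5.
x-coordinate, sorted with cumulative weight:
  x=1 (A, w=150) cum 150
  x=5 (C, w=150) cum 300  ← median
  x=8 (E, w=30) cum 330
  x=9 (B, w=80) cum 410
  x=11 (D, w=45) cum 455
  x=12 (F, w=90) cum 545
⇒ x* = 5
y-coordinate, sorted with cumulative weight:
  y=2 (E, w=30) cum 30
  y=3 (D, w=45) cum 75
  y=5 (B, w=80) cum 155
  y=7 (F, w=90) cum 245
  y=8 (A, w=150) cum 395  ← median
  y=12 (C, w=150) cum 545
⇒ y* = 8

(5, 8)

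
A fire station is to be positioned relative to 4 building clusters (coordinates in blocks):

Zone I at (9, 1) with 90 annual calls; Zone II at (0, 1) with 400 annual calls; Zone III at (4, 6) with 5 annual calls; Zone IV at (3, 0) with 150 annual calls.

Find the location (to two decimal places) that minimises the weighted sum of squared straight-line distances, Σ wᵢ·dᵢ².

(1.98, 0.81)

The minimiser of Σwᵢ‖p−pᵢ‖² is the weighted centroid p* = (Σwᵢpᵢ)/(Σwᵢ).
Σwᵢ = 645.
Σwᵢxᵢ = 90·9 + 400·0 + 5·4 + 150·3 = 1280.
Σwᵢyᵢ = 90·1 + 400·1 + 5·6 + 150·0 = 520.
x* = 1280/645 = 1.98, y* = 520/645 = 0.81.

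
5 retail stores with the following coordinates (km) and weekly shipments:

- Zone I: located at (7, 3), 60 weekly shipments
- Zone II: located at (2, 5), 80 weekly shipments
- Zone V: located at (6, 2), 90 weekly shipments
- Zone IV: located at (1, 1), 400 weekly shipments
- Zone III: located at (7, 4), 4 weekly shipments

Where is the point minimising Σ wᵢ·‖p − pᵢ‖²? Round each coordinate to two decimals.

The minimiser of Σwᵢ‖p−pᵢ‖² is the weighted centroid p* = (Σwᵢpᵢ)/(Σwᵢ).
Σwᵢ = 634.
Σwᵢxᵢ = 60·7 + 80·2 + 90·6 + 400·1 + 4·7 = 1548.
Σwᵢyᵢ = 60·3 + 80·5 + 90·2 + 400·1 + 4·4 = 1176.
x* = 1548/634 = 2.44, y* = 1176/634 = 1.85.

(2.44, 1.85)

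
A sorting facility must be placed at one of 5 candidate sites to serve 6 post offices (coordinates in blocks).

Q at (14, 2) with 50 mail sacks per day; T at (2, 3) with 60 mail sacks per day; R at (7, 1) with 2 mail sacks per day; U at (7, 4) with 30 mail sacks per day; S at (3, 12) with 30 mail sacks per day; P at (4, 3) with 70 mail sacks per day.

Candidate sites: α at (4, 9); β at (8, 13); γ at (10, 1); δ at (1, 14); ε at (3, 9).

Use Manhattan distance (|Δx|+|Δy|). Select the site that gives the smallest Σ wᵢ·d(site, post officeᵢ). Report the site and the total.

Total weighted distance at each candidate:
  α (4, 9): total = 2132
  β (8, 13): total = 3296
  γ (10, 1): total = 2136
  δ (1, 14): total = 3588
  ε (3, 9): total = 2194
Minimum is at α with total 2132 blocks.

α, total 2132 blocks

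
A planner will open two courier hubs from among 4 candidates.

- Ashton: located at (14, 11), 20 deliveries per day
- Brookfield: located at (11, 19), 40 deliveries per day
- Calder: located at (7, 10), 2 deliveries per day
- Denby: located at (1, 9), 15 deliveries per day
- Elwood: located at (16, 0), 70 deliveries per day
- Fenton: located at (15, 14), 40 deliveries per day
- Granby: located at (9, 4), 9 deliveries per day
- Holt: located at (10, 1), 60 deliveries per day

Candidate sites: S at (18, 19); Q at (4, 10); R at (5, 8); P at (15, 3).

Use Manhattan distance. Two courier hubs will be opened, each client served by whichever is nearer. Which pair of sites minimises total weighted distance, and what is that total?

{S, P}, total 1873

Evaluate every pair (each demand assigned to the nearer of the two):
  {S, P}: total = 1873
  {Q, P}: total = 2089
  {R, P}: total = 2146
  {S, R}: total = 3045
  {S, Q}: total = 3355
  {Q, R}: total = 3648
Best pair: {S, P} with total 1873.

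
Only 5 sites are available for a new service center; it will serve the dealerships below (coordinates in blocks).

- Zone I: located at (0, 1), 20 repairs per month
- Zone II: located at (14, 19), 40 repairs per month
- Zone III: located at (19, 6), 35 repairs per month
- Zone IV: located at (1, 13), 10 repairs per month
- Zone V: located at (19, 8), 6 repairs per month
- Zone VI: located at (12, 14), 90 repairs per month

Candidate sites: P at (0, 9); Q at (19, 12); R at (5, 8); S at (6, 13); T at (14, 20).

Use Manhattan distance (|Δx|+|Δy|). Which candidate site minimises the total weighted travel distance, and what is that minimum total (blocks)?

Total weighted distance at each candidate:
  P (0, 9): total = 3590
  Q (19, 12): total = 2314
  R (5, 8): total = 2944
  S (6, 13): total = 2408
  T (14, 20): total = 2387
Minimum is at Q with total 2314 blocks.

Q, total 2314 blocks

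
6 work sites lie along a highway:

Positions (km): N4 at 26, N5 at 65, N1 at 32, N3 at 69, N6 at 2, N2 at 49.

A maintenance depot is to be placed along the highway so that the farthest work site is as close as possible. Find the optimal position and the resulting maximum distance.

The 1-center on a line is the midpoint of the two extreme points: leftmost at 2, rightmost at 69.
Optimal location = (2 + 69)/2 = 35.5; maximum distance = (69 − 2)/2 = 33.5.

location 35.5, max distance 33.5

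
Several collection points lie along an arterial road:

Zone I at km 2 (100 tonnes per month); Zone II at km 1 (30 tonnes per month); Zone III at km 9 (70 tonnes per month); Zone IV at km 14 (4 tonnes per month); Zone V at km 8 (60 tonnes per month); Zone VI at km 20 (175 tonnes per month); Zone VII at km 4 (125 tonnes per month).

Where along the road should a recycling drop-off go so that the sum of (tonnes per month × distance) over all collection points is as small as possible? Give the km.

For a sum of weighted absolute distances on a line, the optimum is the weighted median (not the mean). Total weight W = 564; half-weight = 282.
Sort by position and accumulate weight:
  km 1 (Zone II, w=30) → cum 30
  km 2 (Zone I, w=100) → cum 130
  km 4 (Zone VII, w=125) → cum 255
  km 8 (Zone V, w=60) → cum 315  ≥ 282 → median here
  km 9 (Zone III, w=70) → cum 385
  km 14 (Zone IV, w=4) → cum 389
  km 20 (Zone VI, w=175) → cum 564
Optimal location: km 8.

x = 8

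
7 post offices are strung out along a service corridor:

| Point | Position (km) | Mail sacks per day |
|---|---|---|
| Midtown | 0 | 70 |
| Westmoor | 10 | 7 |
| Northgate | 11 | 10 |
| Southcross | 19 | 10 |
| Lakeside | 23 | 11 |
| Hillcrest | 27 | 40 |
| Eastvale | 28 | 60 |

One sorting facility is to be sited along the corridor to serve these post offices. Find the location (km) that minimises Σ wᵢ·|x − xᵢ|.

x = 23

For a sum of weighted absolute distances on a line, the optimum is the weighted median (not the mean). Total weight W = 208; half-weight = 104.
Sort by position and accumulate weight:
  km 0 (Midtown, w=70) → cum 70
  km 10 (Westmoor, w=7) → cum 77
  km 11 (Northgate, w=10) → cum 87
  km 19 (Southcross, w=10) → cum 97
  km 23 (Lakeside, w=11) → cum 108  ≥ 104 → median here
  km 27 (Hillcrest, w=40) → cum 148
  km 28 (Eastvale, w=60) → cum 208
Optimal location: km 23.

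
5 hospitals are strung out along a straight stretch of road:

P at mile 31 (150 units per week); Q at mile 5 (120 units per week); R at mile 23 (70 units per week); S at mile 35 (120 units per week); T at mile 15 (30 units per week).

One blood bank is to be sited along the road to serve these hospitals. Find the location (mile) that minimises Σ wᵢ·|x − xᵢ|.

For a sum of weighted absolute distances on a line, the optimum is the weighted median (not the mean). Total weight W = 490; half-weight = 245.
Sort by position and accumulate weight:
  mile 5 (Q, w=120) → cum 120
  mile 15 (T, w=30) → cum 150
  mile 23 (R, w=70) → cum 220
  mile 31 (P, w=150) → cum 370  ≥ 245 → median here
  mile 35 (S, w=120) → cum 490
Optimal location: mile 31.

x = 31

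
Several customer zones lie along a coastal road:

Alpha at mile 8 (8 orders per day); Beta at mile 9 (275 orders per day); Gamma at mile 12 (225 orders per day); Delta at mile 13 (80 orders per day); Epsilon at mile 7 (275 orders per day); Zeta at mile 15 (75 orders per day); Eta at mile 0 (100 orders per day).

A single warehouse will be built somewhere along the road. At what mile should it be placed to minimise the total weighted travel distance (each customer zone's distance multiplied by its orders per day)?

x = 9

For a sum of weighted absolute distances on a line, the optimum is the weighted median (not the mean). Total weight W = 1038; half-weight = 519.
Sort by position and accumulate weight:
  mile 0 (Eta, w=100) → cum 100
  mile 7 (Epsilon, w=275) → cum 375
  mile 8 (Alpha, w=8) → cum 383
  mile 9 (Beta, w=275) → cum 658  ≥ 519 → median here
  mile 12 (Gamma, w=225) → cum 883
  mile 13 (Delta, w=80) → cum 963
  mile 15 (Zeta, w=75) → cum 1038
Optimal location: mile 9.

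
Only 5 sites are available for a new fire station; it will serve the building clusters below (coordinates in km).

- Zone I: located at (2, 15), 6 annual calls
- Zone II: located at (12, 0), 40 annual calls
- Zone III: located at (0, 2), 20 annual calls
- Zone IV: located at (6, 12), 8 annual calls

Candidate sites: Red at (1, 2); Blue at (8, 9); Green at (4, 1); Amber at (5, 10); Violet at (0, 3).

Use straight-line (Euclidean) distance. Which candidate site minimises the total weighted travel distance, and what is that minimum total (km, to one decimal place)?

Total weighted distance at each candidate:
  Red (1, 2): total = 634.9
  Blue (8, 9): total = 686.3
  Green (4, 1): total = 579.2
  Amber (5, 10): total = 729.8
  Violet (0, 3): total = 674.3
Minimum is at Green with total 579.2 km.

Green, total 579.2 km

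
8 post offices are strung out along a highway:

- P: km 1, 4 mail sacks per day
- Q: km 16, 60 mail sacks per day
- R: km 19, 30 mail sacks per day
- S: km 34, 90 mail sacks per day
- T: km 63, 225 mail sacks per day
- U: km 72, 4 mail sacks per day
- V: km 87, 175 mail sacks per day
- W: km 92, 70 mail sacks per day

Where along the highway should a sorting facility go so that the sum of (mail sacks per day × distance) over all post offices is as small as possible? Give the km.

For a sum of weighted absolute distances on a line, the optimum is the weighted median (not the mean). Total weight W = 658; half-weight = 329.
Sort by position and accumulate weight:
  km 1 (P, w=4) → cum 4
  km 16 (Q, w=60) → cum 64
  km 19 (R, w=30) → cum 94
  km 34 (S, w=90) → cum 184
  km 63 (T, w=225) → cum 409  ≥ 329 → median here
  km 72 (U, w=4) → cum 413
  km 87 (V, w=175) → cum 588
  km 92 (W, w=70) → cum 658
Optimal location: km 63.

x = 63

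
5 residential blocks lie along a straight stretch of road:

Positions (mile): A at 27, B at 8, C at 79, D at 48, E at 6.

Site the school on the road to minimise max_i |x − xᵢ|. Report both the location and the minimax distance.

location 42.5, max distance 36.5

The 1-center on a line is the midpoint of the two extreme points: leftmost at 6, rightmost at 79.
Optimal location = (6 + 79)/2 = 42.5; maximum distance = (79 − 6)/2 = 36.5.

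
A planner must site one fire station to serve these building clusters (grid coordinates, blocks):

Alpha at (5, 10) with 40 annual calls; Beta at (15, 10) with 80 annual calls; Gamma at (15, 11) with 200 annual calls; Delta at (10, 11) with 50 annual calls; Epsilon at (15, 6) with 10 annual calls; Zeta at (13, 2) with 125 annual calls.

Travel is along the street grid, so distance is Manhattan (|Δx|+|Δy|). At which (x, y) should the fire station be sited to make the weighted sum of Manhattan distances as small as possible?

Manhattan distance separates: Σwᵢ(|x−xᵢ|+|y−yᵢ|) = Σwᵢ|x−xᵢ| + Σwᵢ|y−yᵢ|, so x and y are optimised independently as 1-D weighted medians.
Total weight W = 505; half = 252.5.
x-coordinate, sorted with cumulative weight:
  x=5 (Alpha, w=40) cum 40
  x=10 (Delta, w=50) cum 90
  x=13 (Zeta, w=125) cum 215
  x=15 (Beta, w=80) cum 295  ← median
  x=15 (Gamma, w=200) cum 495
  x=15 (Epsilon, w=10) cum 505
⇒ x* = 15
y-coordinate, sorted with cumulative weight:
  y=2 (Zeta, w=125) cum 125
  y=6 (Epsilon, w=10) cum 135
  y=10 (Alpha, w=40) cum 175
  y=10 (Beta, w=80) cum 255  ← median
  y=11 (Gamma, w=200) cum 455
  y=11 (Delta, w=50) cum 505
⇒ y* = 10

(15, 10)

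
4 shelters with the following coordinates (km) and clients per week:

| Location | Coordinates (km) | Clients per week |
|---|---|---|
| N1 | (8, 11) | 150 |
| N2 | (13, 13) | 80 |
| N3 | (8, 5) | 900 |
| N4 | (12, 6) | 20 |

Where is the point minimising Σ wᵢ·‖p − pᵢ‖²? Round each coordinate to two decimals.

The minimiser of Σwᵢ‖p−pᵢ‖² is the weighted centroid p* = (Σwᵢpᵢ)/(Σwᵢ).
Σwᵢ = 1150.
Σwᵢxᵢ = 150·8 + 80·13 + 900·8 + 20·12 = 9680.
Σwᵢyᵢ = 150·11 + 80·13 + 900·5 + 20·6 = 7310.
x* = 9680/1150 = 8.42, y* = 7310/1150 = 6.36.

(8.42, 6.36)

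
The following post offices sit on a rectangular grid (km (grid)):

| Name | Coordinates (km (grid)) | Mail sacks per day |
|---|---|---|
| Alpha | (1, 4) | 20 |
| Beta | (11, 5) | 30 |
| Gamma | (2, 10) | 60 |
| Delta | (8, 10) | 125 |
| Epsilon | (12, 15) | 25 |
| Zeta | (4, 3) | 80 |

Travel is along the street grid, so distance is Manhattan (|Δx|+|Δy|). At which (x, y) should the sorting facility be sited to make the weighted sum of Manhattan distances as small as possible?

(8, 10)

Manhattan distance separates: Σwᵢ(|x−xᵢ|+|y−yᵢ|) = Σwᵢ|x−xᵢ| + Σwᵢ|y−yᵢ|, so x and y are optimised independently as 1-D weighted medians.
Total weight W = 340; half = 170.
x-coordinate, sorted with cumulative weight:
  x=1 (Alpha, w=20) cum 20
  x=2 (Gamma, w=60) cum 80
  x=4 (Zeta, w=80) cum 160
  x=8 (Delta, w=125) cum 285  ← median
  x=11 (Beta, w=30) cum 315
  x=12 (Epsilon, w=25) cum 340
⇒ x* = 8
y-coordinate, sorted with cumulative weight:
  y=3 (Zeta, w=80) cum 80
  y=4 (Alpha, w=20) cum 100
  y=5 (Beta, w=30) cum 130
  y=10 (Gamma, w=60) cum 190  ← median
  y=10 (Delta, w=125) cum 315
  y=15 (Epsilon, w=25) cum 340
⇒ y* = 10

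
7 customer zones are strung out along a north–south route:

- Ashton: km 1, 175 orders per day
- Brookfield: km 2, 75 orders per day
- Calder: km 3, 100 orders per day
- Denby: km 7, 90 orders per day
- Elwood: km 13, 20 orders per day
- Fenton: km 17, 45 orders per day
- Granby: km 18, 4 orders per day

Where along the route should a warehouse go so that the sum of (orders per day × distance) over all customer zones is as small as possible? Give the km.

For a sum of weighted absolute distances on a line, the optimum is the weighted median (not the mean). Total weight W = 509; half-weight = 254.5.
Sort by position and accumulate weight:
  km 1 (Ashton, w=175) → cum 175
  km 2 (Brookfield, w=75) → cum 250
  km 3 (Calder, w=100) → cum 350  ≥ 254.5 → median here
  km 7 (Denby, w=90) → cum 440
  km 13 (Elwood, w=20) → cum 460
  km 17 (Fenton, w=45) → cum 505
  km 18 (Granby, w=4) → cum 509
Optimal location: km 3.

x = 3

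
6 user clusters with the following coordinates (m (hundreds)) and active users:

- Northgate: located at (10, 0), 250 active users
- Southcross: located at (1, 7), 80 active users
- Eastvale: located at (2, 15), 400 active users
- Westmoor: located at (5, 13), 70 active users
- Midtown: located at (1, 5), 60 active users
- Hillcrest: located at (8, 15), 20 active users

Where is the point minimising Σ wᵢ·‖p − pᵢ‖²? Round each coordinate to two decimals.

(4.49, 9.17)

The minimiser of Σwᵢ‖p−pᵢ‖² is the weighted centroid p* = (Σwᵢpᵢ)/(Σwᵢ).
Σwᵢ = 880.
Σwᵢxᵢ = 250·10 + 80·1 + 400·2 + 70·5 + 60·1 + 20·8 = 3950.
Σwᵢyᵢ = 250·0 + 80·7 + 400·15 + 70·13 + 60·5 + 20·15 = 8070.
x* = 3950/880 = 4.49, y* = 8070/880 = 9.17.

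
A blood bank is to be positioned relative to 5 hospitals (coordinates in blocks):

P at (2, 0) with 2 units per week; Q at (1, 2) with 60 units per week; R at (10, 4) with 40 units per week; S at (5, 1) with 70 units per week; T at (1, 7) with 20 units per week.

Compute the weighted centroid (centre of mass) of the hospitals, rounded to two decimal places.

(4.34, 2.55)

The minimiser of Σwᵢ‖p−pᵢ‖² is the weighted centroid p* = (Σwᵢpᵢ)/(Σwᵢ).
Σwᵢ = 192.
Σwᵢxᵢ = 2·2 + 60·1 + 40·10 + 70·5 + 20·1 = 834.
Σwᵢyᵢ = 2·0 + 60·2 + 40·4 + 70·1 + 20·7 = 490.
x* = 834/192 = 4.34, y* = 490/192 = 2.55.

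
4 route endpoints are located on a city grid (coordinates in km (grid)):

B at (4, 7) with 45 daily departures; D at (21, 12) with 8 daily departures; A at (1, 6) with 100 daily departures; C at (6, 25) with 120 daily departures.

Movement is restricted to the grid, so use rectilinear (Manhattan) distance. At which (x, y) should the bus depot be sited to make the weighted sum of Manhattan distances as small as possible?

(4, 7)

Manhattan distance separates: Σwᵢ(|x−xᵢ|+|y−yᵢ|) = Σwᵢ|x−xᵢ| + Σwᵢ|y−yᵢ|, so x and y are optimised independently as 1-D weighted medians.
Total weight W = 273; half = 136.5.
x-coordinate, sorted with cumulative weight:
  x=1 (A, w=100) cum 100
  x=4 (B, w=45) cum 145  ← median
  x=6 (C, w=120) cum 265
  x=21 (D, w=8) cum 273
⇒ x* = 4
y-coordinate, sorted with cumulative weight:
  y=6 (A, w=100) cum 100
  y=7 (B, w=45) cum 145  ← median
  y=12 (D, w=8) cum 153
  y=25 (C, w=120) cum 273
⇒ y* = 7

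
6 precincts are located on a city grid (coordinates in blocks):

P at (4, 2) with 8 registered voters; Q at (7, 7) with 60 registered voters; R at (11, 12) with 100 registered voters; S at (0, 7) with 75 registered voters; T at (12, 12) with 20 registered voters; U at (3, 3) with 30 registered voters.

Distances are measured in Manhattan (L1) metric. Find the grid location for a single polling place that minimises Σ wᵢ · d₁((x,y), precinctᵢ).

Manhattan distance separates: Σwᵢ(|x−xᵢ|+|y−yᵢ|) = Σwᵢ|x−xᵢ| + Σwᵢ|y−yᵢ|, so x and y are optimised independently as 1-D weighted medians.
Total weight W = 293; half = 146.5.
x-coordinate, sorted with cumulative weight:
  x=0 (S, w=75) cum 75
  x=3 (U, w=30) cum 105
  x=4 (P, w=8) cum 113
  x=7 (Q, w=60) cum 173  ← median
  x=11 (R, w=100) cum 273
  x=12 (T, w=20) cum 293
⇒ x* = 7
y-coordinate, sorted with cumulative weight:
  y=2 (P, w=8) cum 8
  y=3 (U, w=30) cum 38
  y=7 (Q, w=60) cum 98
  y=7 (S, w=75) cum 173  ← median
  y=12 (R, w=100) cum 273
  y=12 (T, w=20) cum 293
⇒ y* = 7

(7, 7)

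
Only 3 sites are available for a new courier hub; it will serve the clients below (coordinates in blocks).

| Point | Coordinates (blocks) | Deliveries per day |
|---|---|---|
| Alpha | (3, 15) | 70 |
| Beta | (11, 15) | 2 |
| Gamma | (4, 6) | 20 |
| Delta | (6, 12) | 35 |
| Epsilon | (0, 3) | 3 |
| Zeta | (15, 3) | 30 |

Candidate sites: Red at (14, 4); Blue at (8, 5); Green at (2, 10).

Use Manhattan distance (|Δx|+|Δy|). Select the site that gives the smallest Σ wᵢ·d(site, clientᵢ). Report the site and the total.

Green, total 1405 blocks

Total weighted distance at each candidate:
  Red (14, 4): total = 2473
  Blue (8, 5): total = 1791
  Green (2, 10): total = 1405
Minimum is at Green with total 1405 blocks.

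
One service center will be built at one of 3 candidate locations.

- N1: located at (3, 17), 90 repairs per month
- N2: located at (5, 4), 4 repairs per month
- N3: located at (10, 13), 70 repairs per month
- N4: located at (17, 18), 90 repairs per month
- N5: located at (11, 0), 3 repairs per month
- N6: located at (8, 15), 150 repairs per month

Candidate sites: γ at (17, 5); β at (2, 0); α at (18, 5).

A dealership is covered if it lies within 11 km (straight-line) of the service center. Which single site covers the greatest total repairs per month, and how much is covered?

Coverage radius r = 11 km; a point is covered iff (Δx)²+(Δy)² ≤ 11² = 121.
  γ (17, 5): covers {N3, N5} → 73
  β (2, 0): covers {N2, N5} → 7
  α (18, 5): covers {N5} → 3
Maximum coverage at γ: 73 repairs per month.

γ, covering 73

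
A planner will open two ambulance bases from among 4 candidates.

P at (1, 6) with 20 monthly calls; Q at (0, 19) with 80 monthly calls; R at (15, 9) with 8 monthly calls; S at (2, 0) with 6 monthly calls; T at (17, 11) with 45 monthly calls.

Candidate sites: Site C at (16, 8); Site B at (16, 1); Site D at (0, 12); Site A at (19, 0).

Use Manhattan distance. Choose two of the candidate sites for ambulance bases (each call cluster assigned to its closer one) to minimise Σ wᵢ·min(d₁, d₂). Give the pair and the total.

{Site C, Site D}, total 980

Evaluate every pair (each demand assigned to the nearer of the two):
  {Site C, Site D}: total = 980
  {Site B, Site D}: total = 1351
  {Site D, Site A}: total = 1473
  {Site C, Site B}: total = 2786
  {Site C, Site A}: total = 2798
  {Site B, Site A}: total = 3777
Best pair: {Site C, Site D} with total 980.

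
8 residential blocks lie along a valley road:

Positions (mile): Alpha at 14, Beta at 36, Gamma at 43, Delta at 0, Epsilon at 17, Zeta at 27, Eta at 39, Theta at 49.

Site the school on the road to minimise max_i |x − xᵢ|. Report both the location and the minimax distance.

The 1-center on a line is the midpoint of the two extreme points: leftmost at 0, rightmost at 49.
Optimal location = (0 + 49)/2 = 24.5; maximum distance = (49 − 0)/2 = 24.5.

location 24.5, max distance 24.5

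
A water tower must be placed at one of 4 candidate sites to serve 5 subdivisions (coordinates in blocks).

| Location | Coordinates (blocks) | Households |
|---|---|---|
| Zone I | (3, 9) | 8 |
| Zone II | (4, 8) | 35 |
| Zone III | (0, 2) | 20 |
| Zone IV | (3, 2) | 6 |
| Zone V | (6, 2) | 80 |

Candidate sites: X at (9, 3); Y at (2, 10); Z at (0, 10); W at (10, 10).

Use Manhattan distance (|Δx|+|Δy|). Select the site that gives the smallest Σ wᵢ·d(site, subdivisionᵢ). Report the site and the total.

Total weighted distance at each candidate:
  X (9, 3): total = 1008
  Y (2, 10): total = 1370
  Z (0, 10): total = 1588
  W (10, 10): total = 1754
Minimum is at X with total 1008 blocks.

X, total 1008 blocks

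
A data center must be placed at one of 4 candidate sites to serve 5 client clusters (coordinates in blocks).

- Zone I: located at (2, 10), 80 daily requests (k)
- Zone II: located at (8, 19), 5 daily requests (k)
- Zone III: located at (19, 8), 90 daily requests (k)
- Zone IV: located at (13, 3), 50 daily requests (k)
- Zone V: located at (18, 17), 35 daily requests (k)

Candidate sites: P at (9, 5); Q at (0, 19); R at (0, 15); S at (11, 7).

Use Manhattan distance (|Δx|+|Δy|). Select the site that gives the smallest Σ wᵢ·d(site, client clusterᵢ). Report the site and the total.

Total weighted distance at each candidate:
  P (9, 5): total = 3240
  Q (0, 19): total = 5770
  R (0, 15): total = 4910
  S (11, 7): total = 2740
Minimum is at S with total 2740 blocks.

S, total 2740 blocks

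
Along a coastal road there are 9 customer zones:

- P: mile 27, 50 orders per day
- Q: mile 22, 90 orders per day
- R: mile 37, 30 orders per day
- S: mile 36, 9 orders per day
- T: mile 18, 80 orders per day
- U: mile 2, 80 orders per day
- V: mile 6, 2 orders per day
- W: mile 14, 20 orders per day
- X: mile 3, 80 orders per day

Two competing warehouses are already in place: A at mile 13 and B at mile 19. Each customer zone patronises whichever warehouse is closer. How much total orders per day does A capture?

182

The indifferent point is the midpoint (13+19)/2 = 16; customer zones left of it (closer to A at 13) go to A, those right go to B.
  U at 2 (w=80) → A
  X at 3 (w=80) → A
  V at 6 (w=2) → A
  W at 14 (w=20) → A
  T at 18 (w=80) → B
  Q at 22 (w=90) → B
  P at 27 (w=50) → B
  S at 36 (w=9) → B
  R at 37 (w=30) → B
A captures 182; B captures 259.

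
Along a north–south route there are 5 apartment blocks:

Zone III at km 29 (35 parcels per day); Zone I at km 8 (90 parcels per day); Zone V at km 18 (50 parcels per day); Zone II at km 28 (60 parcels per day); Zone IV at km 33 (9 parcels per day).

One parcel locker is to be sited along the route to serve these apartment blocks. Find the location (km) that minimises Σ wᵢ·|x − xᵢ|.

x = 18

For a sum of weighted absolute distances on a line, the optimum is the weighted median (not the mean). Total weight W = 244; half-weight = 122.
Sort by position and accumulate weight:
  km 8 (Zone I, w=90) → cum 90
  km 18 (Zone V, w=50) → cum 140  ≥ 122 → median here
  km 28 (Zone II, w=60) → cum 200
  km 29 (Zone III, w=35) → cum 235
  km 33 (Zone IV, w=9) → cum 244
Optimal location: km 18.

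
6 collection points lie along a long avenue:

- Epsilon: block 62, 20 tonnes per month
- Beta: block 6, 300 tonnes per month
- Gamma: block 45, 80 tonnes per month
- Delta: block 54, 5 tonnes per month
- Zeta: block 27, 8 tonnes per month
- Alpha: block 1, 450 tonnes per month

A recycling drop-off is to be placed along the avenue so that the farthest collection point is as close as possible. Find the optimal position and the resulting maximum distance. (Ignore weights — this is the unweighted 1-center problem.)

The 1-center on a line is the midpoint of the two extreme points: leftmost at 1, rightmost at 62.
Optimal location = (1 + 62)/2 = 31.5; maximum distance = (62 − 1)/2 = 30.5.

location 31.5, max distance 30.5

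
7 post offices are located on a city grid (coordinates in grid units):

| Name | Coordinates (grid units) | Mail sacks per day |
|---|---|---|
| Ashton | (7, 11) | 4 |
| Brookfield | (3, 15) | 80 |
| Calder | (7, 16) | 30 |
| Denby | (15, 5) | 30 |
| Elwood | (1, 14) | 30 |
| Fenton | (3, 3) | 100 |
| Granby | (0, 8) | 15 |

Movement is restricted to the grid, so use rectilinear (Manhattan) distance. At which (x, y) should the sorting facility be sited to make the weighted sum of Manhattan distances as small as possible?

(3, 8)

Manhattan distance separates: Σwᵢ(|x−xᵢ|+|y−yᵢ|) = Σwᵢ|x−xᵢ| + Σwᵢ|y−yᵢ|, so x and y are optimised independently as 1-D weighted medians.
Total weight W = 289; half = 144.5.
x-coordinate, sorted with cumulative weight:
  x=0 (Granby, w=15) cum 15
  x=1 (Elwood, w=30) cum 45
  x=3 (Brookfield, w=80) cum 125
  x=3 (Fenton, w=100) cum 225  ← median
  x=7 (Ashton, w=4) cum 229
  x=7 (Calder, w=30) cum 259
  x=15 (Denby, w=30) cum 289
⇒ x* = 3
y-coordinate, sorted with cumulative weight:
  y=3 (Fenton, w=100) cum 100
  y=5 (Denby, w=30) cum 130
  y=8 (Granby, w=15) cum 145  ← median
  y=11 (Ashton, w=4) cum 149
  y=14 (Elwood, w=30) cum 179
  y=15 (Brookfield, w=80) cum 259
  y=16 (Calder, w=30) cum 289
⇒ y* = 8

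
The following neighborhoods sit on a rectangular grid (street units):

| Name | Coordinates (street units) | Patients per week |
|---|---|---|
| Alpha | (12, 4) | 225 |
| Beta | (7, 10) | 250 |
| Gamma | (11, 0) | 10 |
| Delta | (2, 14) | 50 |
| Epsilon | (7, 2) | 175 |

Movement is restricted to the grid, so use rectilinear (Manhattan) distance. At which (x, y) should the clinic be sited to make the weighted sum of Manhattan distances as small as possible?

Manhattan distance separates: Σwᵢ(|x−xᵢ|+|y−yᵢ|) = Σwᵢ|x−xᵢ| + Σwᵢ|y−yᵢ|, so x and y are optimised independently as 1-D weighted medians.
Total weight W = 710; half = 355.
x-coordinate, sorted with cumulative weight:
  x=2 (Delta, w=50) cum 50
  x=7 (Beta, w=250) cum 300
  x=7 (Epsilon, w=175) cum 475  ← median
  x=11 (Gamma, w=10) cum 485
  x=12 (Alpha, w=225) cum 710
⇒ x* = 7
y-coordinate, sorted with cumulative weight:
  y=0 (Gamma, w=10) cum 10
  y=2 (Epsilon, w=175) cum 185
  y=4 (Alpha, w=225) cum 410  ← median
  y=10 (Beta, w=250) cum 660
  y=14 (Delta, w=50) cum 710
⇒ y* = 4

(7, 4)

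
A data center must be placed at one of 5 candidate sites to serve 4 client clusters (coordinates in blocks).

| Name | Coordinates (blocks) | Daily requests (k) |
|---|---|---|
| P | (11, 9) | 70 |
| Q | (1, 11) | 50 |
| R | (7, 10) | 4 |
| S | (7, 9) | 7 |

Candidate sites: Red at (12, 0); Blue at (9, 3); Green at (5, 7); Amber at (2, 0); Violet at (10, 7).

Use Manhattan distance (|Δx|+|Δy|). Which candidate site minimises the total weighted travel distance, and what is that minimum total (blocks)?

Total weighted distance at each candidate:
  Red (12, 0): total = 1958
  Blue (9, 3): total = 1452
  Green (5, 7): total = 1008
  Amber (2, 0): total = 2018
  Violet (10, 7): total = 919
Minimum is at Violet with total 919 blocks.

Violet, total 919 blocks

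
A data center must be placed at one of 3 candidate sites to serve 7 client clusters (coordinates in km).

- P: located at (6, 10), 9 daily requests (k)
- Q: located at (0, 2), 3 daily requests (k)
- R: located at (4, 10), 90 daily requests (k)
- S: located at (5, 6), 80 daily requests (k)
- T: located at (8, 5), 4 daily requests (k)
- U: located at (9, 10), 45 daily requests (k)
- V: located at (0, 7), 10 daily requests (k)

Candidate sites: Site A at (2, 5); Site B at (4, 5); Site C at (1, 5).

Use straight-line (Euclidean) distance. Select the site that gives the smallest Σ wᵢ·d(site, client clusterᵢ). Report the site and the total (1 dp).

Site B, total 1005.5 km

Total weighted distance at each candidate:
  Site A (2, 5): total = 1245.5
  Site B (4, 5): total = 1005.5
  Site C (1, 5): total = 1402.7
Minimum is at Site B with total 1005.5 km.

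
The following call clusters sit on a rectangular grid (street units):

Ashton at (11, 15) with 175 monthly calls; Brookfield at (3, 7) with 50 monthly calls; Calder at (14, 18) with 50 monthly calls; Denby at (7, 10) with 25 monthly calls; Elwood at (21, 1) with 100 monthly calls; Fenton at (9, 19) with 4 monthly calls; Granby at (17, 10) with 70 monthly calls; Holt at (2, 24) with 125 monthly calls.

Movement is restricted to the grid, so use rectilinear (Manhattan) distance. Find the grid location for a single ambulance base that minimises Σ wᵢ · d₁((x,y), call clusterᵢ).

Manhattan distance separates: Σwᵢ(|x−xᵢ|+|y−yᵢ|) = Σwᵢ|x−xᵢ| + Σwᵢ|y−yᵢ|, so x and y are optimised independently as 1-D weighted medians.
Total weight W = 599; half = 299.5.
x-coordinate, sorted with cumulative weight:
  x=2 (Holt, w=125) cum 125
  x=3 (Brookfield, w=50) cum 175
  x=7 (Denby, w=25) cum 200
  x=9 (Fenton, w=4) cum 204
  x=11 (Ashton, w=175) cum 379  ← median
  x=14 (Calder, w=50) cum 429
  x=17 (Granby, w=70) cum 499
  x=21 (Elwood, w=100) cum 599
⇒ x* = 11
y-coordinate, sorted with cumulative weight:
  y=1 (Elwood, w=100) cum 100
  y=7 (Brookfield, w=50) cum 150
  y=10 (Denby, w=25) cum 175
  y=10 (Granby, w=70) cum 245
  y=15 (Ashton, w=175) cum 420  ← median
  y=18 (Calder, w=50) cum 470
  y=19 (Fenton, w=4) cum 474
  y=24 (Holt, w=125) cum 599
⇒ y* = 15

(11, 15)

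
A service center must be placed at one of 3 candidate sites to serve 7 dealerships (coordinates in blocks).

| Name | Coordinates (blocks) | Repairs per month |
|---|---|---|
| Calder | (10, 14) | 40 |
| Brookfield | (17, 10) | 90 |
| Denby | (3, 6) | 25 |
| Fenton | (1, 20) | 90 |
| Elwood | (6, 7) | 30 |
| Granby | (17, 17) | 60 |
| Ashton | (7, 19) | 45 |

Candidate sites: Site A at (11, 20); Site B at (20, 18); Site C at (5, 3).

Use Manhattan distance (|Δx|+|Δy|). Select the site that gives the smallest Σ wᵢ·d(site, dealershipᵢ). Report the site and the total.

Site A, total 4475 blocks

Total weighted distance at each candidate:
  Site A (11, 20): total = 4475
  Site B (20, 18): total = 5785
  Site C (5, 3): total = 6885
Minimum is at Site A with total 4475 blocks.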